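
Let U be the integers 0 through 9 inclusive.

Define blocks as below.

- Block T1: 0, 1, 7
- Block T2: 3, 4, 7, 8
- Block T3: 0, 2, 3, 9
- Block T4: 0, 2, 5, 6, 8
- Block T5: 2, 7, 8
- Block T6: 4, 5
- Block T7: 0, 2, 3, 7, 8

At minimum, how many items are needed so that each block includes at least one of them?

The 3 items {0, 4, 7} hit every block.
No choice of 2 items meets every block, so 3 is the minimum.

3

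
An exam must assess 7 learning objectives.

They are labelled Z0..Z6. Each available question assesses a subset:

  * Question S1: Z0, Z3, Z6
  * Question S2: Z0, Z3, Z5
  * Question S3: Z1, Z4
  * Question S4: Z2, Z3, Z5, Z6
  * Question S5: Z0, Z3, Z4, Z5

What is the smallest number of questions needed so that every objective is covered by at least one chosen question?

S2 and S3 and S4 together: S2 ∪ S3 ∪ S4 = {Z0, Z1, Z2, Z3, Z4, Z5, Z6} — every objective is covered.
Only S3 contains Z1, so S3 is forced; the remaining 5 objectives need at least 2 more questions (each remaining question adds at most 4) — so at least 3 questions are needed, and 3 is optimal.

3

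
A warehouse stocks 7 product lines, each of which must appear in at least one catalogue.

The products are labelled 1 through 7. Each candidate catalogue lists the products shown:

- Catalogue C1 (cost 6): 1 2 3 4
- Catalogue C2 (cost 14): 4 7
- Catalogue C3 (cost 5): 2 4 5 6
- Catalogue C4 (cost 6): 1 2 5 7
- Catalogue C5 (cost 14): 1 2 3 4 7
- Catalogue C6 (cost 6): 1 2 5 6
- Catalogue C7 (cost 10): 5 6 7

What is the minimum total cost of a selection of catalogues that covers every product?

16

C1, C7 together cover every product (C1 ∪ C7 = {1, 2, 3, 4, 5, 6, 7}); total cost 6 + 10 = 16.
The greedy pick C3, C1, C4 costs 17; no covering selection beats 16.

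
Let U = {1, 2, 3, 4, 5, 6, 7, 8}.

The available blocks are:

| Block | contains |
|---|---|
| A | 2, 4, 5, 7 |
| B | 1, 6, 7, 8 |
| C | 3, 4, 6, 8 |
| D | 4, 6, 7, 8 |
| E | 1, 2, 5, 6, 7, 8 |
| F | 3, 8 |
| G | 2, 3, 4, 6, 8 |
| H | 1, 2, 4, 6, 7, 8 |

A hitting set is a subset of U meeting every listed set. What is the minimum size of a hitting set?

2

Take T = {2, 8}. Each listed block contains at least one of these, so T is a hitting set of size 2.
The blocks A, F are pairwise disjoint, so any hitting set needs a separate element for each — at least 2. Hence 2 is optimal.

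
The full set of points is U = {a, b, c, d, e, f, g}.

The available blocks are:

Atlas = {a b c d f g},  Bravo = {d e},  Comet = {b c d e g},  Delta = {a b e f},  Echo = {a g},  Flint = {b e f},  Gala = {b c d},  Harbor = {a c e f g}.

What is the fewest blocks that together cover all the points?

2

Take {Comet, Harbor}. Their union is {a, b, c, d, e, f, g}, which is all 7 points.
No single block has all 7 points (the largest, Atlas, has 6), so 2 is optimal.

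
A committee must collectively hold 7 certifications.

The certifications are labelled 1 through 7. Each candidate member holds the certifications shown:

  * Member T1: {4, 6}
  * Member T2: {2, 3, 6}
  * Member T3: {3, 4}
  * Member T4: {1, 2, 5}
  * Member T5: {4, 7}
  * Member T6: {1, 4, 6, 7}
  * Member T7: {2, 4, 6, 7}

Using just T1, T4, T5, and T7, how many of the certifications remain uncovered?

1

Union of T1, T4, T5, T7 = {1, 2, 4, 5, 6, 7}.
Not covered: 3 — 1 certification.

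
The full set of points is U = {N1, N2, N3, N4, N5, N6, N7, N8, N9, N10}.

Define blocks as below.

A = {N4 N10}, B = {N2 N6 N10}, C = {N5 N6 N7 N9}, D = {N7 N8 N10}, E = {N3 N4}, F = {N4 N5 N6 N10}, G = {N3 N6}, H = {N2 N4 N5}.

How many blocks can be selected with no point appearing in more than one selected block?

3

D, G, H are pairwise disjoint (D={N7,N8,N10}; G={N3,N6}; H={N2,N4,N5}).
Every remaining block overlaps one of these, and no 4 of the listed blocks are pairwise disjoint, so 3 is the maximum.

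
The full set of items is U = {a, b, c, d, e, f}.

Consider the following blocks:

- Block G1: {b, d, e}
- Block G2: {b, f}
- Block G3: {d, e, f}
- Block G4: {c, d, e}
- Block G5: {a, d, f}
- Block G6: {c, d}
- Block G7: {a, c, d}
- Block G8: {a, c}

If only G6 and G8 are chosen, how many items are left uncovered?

3

Union of G6, G8 = {a, c, d}.
Not covered: b, e, f — 3 items.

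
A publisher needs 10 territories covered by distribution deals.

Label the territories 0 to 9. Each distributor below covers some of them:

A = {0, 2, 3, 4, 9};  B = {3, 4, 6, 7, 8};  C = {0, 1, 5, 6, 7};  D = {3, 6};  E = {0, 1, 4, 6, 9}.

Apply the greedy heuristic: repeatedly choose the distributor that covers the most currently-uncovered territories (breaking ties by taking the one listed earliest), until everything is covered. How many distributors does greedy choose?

Greedy: pick A (covers 5 new) → pick C (covers 4 new) → pick B (covers 1 new). Total picks: 3.

3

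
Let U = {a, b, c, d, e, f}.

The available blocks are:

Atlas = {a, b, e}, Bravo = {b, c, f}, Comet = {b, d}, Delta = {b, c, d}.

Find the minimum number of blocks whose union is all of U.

Take {Atlas, Bravo, Delta}. Their union is {a, b, c, d, e, f}, which is all 6 items.
Only Atlas contains a, so Atlas is forced; the remaining 3 items need at least 2 more blocks (each remaining block adds at most 2) — so at least 3 blocks are needed, and 3 is optimal.

3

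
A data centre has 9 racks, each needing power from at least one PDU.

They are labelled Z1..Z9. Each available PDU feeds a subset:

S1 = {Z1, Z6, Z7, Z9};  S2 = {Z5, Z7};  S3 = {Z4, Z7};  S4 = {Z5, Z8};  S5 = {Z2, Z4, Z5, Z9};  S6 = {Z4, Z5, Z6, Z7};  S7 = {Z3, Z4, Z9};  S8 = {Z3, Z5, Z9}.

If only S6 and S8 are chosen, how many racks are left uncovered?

Union of S6, S8 = {Z3, Z4, Z5, Z6, Z7, Z9}.
Not covered: Z1, Z2, Z8 — 3 racks.

3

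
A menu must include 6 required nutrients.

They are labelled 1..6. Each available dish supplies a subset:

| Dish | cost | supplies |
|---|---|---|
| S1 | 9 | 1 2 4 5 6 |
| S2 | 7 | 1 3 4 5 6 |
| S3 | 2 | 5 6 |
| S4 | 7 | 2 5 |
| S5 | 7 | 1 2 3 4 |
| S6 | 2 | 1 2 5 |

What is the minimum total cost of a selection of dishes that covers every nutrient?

9

S2, S6 together cover every nutrient (S2 ∪ S6 = {1, 2, 3, 4, 5, 6}); total cost 7 + 2 = 9.
The greedy pick S6, S3, S2 costs 11; no covering selection beats 9.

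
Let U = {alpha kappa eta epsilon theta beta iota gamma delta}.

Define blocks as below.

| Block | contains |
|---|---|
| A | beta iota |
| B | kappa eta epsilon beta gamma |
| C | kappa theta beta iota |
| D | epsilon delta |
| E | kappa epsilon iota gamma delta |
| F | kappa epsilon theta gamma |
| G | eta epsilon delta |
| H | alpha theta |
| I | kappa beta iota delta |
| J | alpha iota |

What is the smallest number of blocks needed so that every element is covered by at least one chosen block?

3

B, H, and I cover everything between them: the union {alpha, kappa, eta, epsilon, theta, beta, iota, gamma, delta} is all of U.
No 2 of the 10 blocks cover everything (all 45 combinations miss at least one element), so 3 is optimal.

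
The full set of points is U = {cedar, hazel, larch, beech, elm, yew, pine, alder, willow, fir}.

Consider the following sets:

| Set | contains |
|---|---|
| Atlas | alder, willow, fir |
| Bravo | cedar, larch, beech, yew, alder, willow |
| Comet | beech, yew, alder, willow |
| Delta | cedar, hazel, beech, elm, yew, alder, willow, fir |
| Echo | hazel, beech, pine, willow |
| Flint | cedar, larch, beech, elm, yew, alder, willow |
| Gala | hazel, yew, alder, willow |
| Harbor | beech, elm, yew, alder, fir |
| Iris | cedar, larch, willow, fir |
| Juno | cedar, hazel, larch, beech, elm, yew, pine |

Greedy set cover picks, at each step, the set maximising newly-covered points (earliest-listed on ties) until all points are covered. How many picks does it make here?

Greedy: pick Delta (covers 8 new) → pick Juno (covers 2 new). Total picks: 2.

2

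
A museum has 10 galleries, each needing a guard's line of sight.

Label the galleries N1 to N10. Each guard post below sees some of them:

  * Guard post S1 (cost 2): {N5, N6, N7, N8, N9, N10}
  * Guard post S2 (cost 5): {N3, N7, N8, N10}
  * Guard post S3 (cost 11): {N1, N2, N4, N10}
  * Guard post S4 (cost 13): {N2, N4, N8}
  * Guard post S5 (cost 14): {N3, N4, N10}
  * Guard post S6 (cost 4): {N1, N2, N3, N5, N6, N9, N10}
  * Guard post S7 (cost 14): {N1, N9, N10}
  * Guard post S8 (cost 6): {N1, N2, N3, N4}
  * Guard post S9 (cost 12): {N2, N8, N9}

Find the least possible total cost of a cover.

S1, S8 together cover every gallery (S1 ∪ S8 = {N1, N2, N3, N4, N5, N6, N7, N8, N9, N10}); total cost 2 + 6 = 8.
The greedy pick S1, S6, S8 costs 12; no covering selection beats 8.

8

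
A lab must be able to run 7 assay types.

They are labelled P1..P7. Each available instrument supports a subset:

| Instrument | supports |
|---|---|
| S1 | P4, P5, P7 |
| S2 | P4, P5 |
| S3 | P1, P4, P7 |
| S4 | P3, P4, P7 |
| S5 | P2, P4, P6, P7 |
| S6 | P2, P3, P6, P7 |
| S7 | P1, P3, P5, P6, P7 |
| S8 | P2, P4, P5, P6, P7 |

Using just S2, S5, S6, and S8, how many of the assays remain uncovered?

1

Union of S2, S5, S6, S8 = {P2, P3, P4, P5, P6, P7}.
Not covered: P1 — 1 assay.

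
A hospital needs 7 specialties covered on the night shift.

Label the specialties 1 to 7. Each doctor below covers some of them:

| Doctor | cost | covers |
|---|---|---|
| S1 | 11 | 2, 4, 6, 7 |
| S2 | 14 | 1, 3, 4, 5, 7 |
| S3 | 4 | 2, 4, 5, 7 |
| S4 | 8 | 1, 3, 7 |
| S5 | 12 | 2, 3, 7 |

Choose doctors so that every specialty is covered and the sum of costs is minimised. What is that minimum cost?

23

S1, S3, S4 together cover every specialty (S1 ∪ S3 ∪ S4 = {1, 2, 3, 4, 5, 6, 7}); total cost 11 + 4 + 8 = 23.
No covering selection has total cost below 23.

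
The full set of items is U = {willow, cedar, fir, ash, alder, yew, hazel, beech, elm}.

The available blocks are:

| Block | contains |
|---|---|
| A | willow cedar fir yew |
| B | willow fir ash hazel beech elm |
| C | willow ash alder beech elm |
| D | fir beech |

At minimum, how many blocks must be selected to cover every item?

3

A and B and C together: A ∪ B ∪ C = {willow, cedar, fir, ash, alder, yew, hazel, beech, elm} — every item is covered.
Only A contains cedar, so A is forced; the remaining 5 items need at least 2 more blocks (each remaining block adds at most 4) — so at least 3 blocks are needed, and 3 is optimal.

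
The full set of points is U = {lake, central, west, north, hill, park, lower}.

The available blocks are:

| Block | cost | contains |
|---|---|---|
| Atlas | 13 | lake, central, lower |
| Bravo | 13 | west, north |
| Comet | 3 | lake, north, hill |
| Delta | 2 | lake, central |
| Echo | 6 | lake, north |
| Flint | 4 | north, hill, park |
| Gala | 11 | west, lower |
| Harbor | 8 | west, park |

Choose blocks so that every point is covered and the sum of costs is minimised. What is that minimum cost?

Delta, Flint, Gala together cover every point (Delta ∪ Flint ∪ Gala = {lake, central, west, north, hill, park, lower}); total cost 2 + 4 + 11 = 17.
The greedy pick Comet, Delta, Flint, Gala costs 20; no covering selection beats 17.

17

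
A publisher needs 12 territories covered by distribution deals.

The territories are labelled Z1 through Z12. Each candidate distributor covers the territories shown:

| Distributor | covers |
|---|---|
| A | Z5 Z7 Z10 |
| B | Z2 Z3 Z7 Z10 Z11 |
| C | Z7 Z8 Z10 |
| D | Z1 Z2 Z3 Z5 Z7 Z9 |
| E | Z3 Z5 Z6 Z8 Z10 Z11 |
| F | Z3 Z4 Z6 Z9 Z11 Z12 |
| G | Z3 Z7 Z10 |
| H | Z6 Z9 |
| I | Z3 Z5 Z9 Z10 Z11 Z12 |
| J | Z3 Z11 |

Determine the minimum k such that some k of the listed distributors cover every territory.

Take {C, D, F}. Their union is {Z1, Z2, Z3, Z4, Z5, Z6, Z7, Z8, Z9, Z10, Z11, Z12}, which is all 12 territories.
Only D contains Z1, so D is forced; the remaining 6 territories need at least 2 more distributors (each remaining distributor adds at most 4) — so at least 3 distributors are needed, and 3 is optimal.

3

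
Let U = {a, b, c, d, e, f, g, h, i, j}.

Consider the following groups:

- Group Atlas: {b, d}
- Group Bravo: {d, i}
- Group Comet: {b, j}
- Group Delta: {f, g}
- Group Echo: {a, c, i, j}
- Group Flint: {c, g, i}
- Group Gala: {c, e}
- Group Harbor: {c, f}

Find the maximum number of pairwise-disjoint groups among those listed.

Bravo, Comet, Delta, Gala are pairwise disjoint (Bravo={d,i}; Comet={b,j}; Delta={f,g}; Gala={c,e}).
Every remaining group overlaps one of these, and no 5 of the listed groups are pairwise disjoint, so 4 is the maximum.

4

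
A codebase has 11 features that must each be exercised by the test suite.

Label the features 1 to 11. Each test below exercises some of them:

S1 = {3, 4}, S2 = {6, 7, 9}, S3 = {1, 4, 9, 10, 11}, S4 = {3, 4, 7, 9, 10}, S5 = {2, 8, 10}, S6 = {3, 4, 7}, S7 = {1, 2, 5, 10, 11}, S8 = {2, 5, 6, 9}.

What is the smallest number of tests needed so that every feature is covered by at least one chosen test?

4

Take {S2, S4, S5, S7}. Their union is {1, 2, 3, 4, 5, 6, 7, 8, 9, 10, 11}, which is all 11 features.
No 3 of the 8 tests cover everything (all 56 combinations miss at least one feature), so 4 is optimal.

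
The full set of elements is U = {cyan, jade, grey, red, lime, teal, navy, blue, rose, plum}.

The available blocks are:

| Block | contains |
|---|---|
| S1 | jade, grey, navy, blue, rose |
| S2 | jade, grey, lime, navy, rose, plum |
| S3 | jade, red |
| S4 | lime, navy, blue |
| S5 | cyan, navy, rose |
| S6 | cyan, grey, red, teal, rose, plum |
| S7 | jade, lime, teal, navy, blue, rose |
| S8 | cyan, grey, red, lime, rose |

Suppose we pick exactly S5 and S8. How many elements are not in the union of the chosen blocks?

4

Union of S5, S8 = {cyan, grey, red, lime, navy, rose}.
Not covered: jade, teal, blue, plum — 4 elements.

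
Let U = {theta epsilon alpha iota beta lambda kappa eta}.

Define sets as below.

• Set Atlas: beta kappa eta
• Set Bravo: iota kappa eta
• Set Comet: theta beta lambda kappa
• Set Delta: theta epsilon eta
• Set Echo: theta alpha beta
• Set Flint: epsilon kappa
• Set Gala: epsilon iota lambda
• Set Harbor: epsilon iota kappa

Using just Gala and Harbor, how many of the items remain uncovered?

4

Union of Gala, Harbor = {epsilon, iota, lambda, kappa}.
Not covered: theta, alpha, beta, eta — 4 items.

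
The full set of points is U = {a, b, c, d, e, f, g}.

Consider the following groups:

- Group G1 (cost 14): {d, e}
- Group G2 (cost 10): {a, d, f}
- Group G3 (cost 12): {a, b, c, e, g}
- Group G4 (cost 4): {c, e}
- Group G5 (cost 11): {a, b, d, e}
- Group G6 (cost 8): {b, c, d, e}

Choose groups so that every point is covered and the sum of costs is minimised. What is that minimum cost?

22

G2, G3 together cover every point (G2 ∪ G3 = {a, b, c, d, e, f, g}); total cost 10 + 12 = 22.
The greedy pick G4, G2, G3 costs 26; no covering selection beats 22.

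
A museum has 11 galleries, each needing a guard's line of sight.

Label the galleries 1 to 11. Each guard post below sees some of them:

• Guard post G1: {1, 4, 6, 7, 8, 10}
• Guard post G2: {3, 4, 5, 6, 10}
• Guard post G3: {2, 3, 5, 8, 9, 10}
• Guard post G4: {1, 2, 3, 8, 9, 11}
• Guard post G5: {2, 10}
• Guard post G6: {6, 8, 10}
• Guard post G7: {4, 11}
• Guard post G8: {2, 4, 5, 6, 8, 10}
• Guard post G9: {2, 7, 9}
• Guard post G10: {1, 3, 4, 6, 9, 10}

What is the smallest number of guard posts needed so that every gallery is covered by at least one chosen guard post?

3

Take {G2, G4, G9}. Their union is {1, 2, 3, 4, 5, 6, 7, 8, 9, 10, 11}, which is all 11 galleries.
No 2 of the 10 guard posts cover everything (all 45 combinations miss at least one gallery), so 3 is optimal.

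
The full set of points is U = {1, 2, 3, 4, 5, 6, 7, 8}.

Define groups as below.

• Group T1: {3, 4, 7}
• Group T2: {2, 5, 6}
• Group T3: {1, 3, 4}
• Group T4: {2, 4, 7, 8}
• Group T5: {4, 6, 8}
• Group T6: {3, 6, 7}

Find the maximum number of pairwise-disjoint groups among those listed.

2

T2, T3 are pairwise disjoint (T2={2,5,6}; T3={1,3,4}).
Every remaining group overlaps one of these, and no 3 of the listed groups are pairwise disjoint, so 2 is the maximum.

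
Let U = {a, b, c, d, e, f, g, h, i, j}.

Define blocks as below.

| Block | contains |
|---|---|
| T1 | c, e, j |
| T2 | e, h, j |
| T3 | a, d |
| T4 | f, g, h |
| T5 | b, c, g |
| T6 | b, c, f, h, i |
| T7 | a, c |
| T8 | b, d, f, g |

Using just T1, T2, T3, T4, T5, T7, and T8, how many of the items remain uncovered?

Union of T1, T2, T3, T4, T5, T7, T8 = {a, b, c, d, e, f, g, h, j}.
Not covered: i — 1 item.

1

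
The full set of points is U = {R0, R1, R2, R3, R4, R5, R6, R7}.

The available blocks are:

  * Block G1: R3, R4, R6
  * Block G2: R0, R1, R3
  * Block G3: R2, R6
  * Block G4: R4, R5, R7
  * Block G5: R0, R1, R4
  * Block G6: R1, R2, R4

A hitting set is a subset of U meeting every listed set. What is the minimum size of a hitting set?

The 3 points {R1, R5, R6} hit every block.
The blocks G2, G3, G4 are pairwise disjoint, so any hitting set needs a separate point for each — at least 3. Hence 3 is optimal.

3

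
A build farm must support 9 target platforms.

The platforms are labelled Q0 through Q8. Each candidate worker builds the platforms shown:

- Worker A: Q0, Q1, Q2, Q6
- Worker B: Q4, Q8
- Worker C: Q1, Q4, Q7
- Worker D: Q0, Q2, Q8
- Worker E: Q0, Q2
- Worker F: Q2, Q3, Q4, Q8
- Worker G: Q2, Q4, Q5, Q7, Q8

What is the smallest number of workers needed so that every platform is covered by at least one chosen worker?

A and F and G together: A ∪ F ∪ G = {Q0, Q1, Q2, Q3, Q4, Q5, Q6, Q7, Q8} — every platform is covered.
Only F contains Q3, so F is forced; the remaining 5 platforms need at least 2 more workers (each remaining worker adds at most 3) — so at least 3 workers are needed, and 3 is optimal.

3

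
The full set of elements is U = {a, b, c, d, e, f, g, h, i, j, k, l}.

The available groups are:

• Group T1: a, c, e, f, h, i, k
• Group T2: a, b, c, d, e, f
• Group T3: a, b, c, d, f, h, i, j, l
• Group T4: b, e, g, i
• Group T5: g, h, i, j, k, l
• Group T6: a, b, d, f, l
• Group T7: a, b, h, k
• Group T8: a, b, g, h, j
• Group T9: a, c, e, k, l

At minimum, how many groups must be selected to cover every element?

T2 and T5 together: T2 ∪ T5 = {a, b, c, d, e, f, g, h, i, j, k, l} — every element is covered.
No single group has all 12 elements (the largest, T3, has 9), so 2 is optimal.

2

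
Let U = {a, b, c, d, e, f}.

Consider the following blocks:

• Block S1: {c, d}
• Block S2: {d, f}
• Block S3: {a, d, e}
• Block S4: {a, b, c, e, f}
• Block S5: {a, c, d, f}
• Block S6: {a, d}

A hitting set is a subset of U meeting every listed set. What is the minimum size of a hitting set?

The 2 items {a, d} hit every block.
No single item lies in every block, so at least 2 are needed and 2 is optimal.

2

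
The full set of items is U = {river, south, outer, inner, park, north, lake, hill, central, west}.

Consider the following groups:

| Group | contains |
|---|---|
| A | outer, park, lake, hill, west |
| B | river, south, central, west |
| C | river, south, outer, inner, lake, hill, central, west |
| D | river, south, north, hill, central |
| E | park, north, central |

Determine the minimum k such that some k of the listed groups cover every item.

2

C and E cover everything between them: the union {river, south, outer, inner, park, north, lake, hill, central, west} is all of U.
No single group has all 10 items (the largest, C, has 8), so 2 is optimal.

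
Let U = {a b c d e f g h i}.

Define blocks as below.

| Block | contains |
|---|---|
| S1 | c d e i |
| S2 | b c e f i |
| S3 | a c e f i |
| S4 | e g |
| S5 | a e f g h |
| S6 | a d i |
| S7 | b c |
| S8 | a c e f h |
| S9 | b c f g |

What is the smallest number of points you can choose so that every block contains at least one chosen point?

Take T = {a, c, g}. Each listed block contains at least one of these, so T is a hitting set of size 3.
The blocks S4, S6, S7 are pairwise disjoint, so any hitting set needs a separate point for each — at least 3. Hence 3 is optimal.

3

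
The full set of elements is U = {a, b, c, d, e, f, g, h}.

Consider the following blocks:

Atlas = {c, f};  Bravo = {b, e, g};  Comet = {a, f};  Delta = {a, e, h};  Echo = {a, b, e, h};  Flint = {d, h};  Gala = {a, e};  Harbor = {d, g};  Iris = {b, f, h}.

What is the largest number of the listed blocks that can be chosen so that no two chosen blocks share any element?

3

Atlas, Flint, Gala are pairwise disjoint (Atlas={c,f}; Flint={d,h}; Gala={a,e}).
Every remaining block overlaps one of these, and no 4 of the listed blocks are pairwise disjoint, so 3 is the maximum.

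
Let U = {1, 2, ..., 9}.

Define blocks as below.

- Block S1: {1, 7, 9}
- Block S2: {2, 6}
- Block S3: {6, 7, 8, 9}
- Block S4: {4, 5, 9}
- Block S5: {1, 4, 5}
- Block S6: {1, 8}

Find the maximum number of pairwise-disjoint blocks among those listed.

3

S2, S4, S6 are pairwise disjoint (S2={2,6}; S4={4,5,9}; S6={1,8}).
Every remaining block overlaps one of these, and no 4 of the listed blocks are pairwise disjoint, so 3 is the maximum.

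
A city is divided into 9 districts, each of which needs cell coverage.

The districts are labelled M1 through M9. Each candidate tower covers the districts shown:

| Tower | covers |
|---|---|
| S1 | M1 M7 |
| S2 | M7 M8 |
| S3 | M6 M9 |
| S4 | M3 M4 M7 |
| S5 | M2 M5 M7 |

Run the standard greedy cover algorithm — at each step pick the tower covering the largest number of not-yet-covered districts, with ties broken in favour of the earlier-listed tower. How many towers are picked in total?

Greedy: pick S4 (covers 3 new) → pick S3 (covers 2 new) → pick S5 (covers 2 new) → pick S1 (covers 1 new) → pick S2 (covers 1 new). Total picks: 5.

5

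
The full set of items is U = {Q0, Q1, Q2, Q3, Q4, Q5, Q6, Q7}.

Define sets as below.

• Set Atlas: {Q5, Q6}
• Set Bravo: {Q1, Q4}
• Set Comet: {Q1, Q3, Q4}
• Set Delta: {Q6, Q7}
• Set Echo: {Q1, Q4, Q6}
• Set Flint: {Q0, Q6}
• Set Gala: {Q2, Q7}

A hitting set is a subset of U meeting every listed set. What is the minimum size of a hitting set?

3

Take H = {Q4, Q6, Q7}. Each listed set contains at least one of these, so H is a hitting set of size 3.
The sets Atlas, Bravo, Gala are pairwise disjoint, so any hitting set needs a separate item for each — at least 3. Hence 3 is optimal.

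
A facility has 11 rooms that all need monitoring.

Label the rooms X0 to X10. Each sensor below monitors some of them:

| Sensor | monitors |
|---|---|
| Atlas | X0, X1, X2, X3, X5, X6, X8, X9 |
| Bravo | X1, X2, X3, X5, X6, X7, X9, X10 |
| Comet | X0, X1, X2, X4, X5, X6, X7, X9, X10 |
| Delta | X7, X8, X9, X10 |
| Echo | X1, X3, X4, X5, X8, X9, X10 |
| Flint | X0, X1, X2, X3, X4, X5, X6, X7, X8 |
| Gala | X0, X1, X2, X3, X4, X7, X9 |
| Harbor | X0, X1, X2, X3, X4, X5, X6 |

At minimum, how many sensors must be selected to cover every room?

Atlas and Comet together: Atlas ∪ Comet = {X0, X1, X2, X3, X4, X5, X6, X7, X8, X9, X10} — every room is covered.
No single sensor has all 11 rooms (the largest, Comet, has 9), so 2 is optimal.

2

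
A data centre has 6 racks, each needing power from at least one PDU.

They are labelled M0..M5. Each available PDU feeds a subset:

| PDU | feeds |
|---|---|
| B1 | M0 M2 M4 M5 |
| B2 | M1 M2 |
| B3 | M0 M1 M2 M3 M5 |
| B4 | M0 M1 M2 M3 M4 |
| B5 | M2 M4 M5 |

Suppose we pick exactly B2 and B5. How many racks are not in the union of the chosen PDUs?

Union of B2, B5 = {M1, M2, M4, M5}.
Not covered: M0, M3 — 2 racks.

2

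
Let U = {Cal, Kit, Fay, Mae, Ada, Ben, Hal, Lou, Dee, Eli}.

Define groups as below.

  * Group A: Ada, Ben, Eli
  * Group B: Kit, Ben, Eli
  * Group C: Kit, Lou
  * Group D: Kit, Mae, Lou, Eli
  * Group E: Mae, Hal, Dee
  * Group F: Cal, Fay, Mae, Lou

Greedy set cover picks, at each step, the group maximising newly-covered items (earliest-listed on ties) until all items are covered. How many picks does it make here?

4

Greedy: pick D (covers 4 new) → pick A (covers 2 new) → pick E (covers 2 new) → pick F (covers 2 new). Total picks: 4.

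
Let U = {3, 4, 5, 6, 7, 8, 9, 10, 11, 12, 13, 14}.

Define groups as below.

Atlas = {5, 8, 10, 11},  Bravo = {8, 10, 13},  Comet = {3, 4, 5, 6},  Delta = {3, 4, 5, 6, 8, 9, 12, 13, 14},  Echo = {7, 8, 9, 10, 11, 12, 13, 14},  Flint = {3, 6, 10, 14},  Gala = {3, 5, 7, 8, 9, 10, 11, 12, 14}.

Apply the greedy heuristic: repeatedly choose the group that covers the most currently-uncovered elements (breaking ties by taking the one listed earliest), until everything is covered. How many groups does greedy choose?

Greedy: pick Delta (covers 9 new) → pick Echo (covers 3 new). Total picks: 2.

2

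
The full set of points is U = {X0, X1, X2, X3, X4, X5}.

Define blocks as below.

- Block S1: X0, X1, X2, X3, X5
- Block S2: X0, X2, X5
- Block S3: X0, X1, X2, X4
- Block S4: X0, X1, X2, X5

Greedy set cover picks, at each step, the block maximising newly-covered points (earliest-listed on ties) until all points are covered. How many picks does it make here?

Greedy: pick S1 (covers 5 new) → pick S3 (covers 1 new). Total picks: 2.

2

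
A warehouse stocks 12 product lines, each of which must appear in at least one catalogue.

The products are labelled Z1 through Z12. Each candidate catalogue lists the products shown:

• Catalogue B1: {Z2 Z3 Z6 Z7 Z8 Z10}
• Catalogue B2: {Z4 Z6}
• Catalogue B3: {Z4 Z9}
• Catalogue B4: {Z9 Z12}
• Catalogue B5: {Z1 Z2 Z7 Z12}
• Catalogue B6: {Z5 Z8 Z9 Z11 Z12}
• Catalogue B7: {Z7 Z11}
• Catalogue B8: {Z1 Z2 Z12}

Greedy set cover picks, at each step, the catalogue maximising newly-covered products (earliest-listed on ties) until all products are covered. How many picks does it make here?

4

Greedy: pick B1 (covers 6 new) → pick B6 (covers 4 new) → pick B2 (covers 1 new) → pick B5 (covers 1 new). Total picks: 4.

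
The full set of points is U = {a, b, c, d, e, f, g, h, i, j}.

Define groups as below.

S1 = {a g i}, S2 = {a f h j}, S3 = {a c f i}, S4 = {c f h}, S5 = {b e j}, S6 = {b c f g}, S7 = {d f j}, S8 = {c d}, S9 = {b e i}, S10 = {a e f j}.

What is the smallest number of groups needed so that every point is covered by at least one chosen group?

4

Take {S1, S4, S5, S8}. Their union is {a, b, c, d, e, f, g, h, i, j}, which is all 10 points.
No 3 of the 10 groups cover everything (all 120 combinations miss at least one point), so 4 is optimal.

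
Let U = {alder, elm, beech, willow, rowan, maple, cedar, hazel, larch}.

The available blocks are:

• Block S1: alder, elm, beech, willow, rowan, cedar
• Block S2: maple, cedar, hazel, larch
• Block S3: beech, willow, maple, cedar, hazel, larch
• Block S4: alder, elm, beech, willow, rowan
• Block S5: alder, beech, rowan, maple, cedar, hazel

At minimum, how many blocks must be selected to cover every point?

2

S1 and S3 cover everything between them: the union {alder, elm, beech, willow, rowan, maple, cedar, hazel, larch} is all of U.
No single block has all 9 points (the largest, S1, has 6), so 2 is optimal.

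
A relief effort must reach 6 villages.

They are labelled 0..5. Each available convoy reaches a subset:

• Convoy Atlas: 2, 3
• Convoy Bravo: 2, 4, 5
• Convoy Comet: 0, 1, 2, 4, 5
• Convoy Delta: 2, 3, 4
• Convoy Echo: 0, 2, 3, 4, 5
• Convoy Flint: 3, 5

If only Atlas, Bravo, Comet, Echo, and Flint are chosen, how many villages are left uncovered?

0

Union of Atlas, Bravo, Comet, Echo, Flint = {0, 1, 2, 3, 4, 5} — that's every village, so 0 are uncovered.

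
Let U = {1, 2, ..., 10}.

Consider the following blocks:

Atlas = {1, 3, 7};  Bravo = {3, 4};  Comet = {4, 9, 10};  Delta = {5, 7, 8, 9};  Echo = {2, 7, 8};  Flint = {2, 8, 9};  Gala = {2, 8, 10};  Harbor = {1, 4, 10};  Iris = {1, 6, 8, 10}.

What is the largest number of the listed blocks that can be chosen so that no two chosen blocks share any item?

Bravo, Delta are pairwise disjoint (Bravo={3,4}; Delta={5,7,8,9}).
Every remaining block overlaps one of these, and no 3 of the listed blocks are pairwise disjoint, so 2 is the maximum.

2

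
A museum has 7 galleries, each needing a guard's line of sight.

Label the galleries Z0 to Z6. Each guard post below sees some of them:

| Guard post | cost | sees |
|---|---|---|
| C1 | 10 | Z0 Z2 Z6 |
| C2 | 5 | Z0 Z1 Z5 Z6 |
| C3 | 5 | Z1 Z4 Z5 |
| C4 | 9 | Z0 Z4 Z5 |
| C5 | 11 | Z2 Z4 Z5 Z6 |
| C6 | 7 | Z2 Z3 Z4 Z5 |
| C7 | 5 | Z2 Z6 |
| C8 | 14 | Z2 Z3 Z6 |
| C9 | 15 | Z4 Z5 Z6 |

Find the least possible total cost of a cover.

C2, C6 together cover every gallery (C2 ∪ C6 = {Z0, Z1, Z2, Z3, Z4, Z5, Z6}); total cost 5 + 7 = 12.
No covering selection has total cost below 12.

12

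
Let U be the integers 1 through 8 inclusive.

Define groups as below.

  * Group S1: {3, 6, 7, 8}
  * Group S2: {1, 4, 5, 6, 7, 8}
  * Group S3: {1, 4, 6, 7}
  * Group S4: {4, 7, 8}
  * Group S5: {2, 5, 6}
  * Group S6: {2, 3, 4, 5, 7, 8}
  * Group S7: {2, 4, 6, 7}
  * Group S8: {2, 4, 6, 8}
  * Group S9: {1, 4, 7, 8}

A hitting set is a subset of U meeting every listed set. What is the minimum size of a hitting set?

The 2 items {6, 7} hit every group.
The groups S4, S5 are pairwise disjoint, so any hitting set needs a separate item for each — at least 2. Hence 2 is optimal.

2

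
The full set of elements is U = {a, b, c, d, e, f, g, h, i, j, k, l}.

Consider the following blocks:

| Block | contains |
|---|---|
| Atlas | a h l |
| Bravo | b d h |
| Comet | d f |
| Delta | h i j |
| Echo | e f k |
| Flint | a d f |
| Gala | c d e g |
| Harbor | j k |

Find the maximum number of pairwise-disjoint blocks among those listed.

Atlas, Gala, Harbor are pairwise disjoint (Atlas={a,h,l}; Gala={c,d,e,g}; Harbor={j,k}).
Every remaining block overlaps one of these, and no 4 of the listed blocks are pairwise disjoint, so 3 is the maximum.

3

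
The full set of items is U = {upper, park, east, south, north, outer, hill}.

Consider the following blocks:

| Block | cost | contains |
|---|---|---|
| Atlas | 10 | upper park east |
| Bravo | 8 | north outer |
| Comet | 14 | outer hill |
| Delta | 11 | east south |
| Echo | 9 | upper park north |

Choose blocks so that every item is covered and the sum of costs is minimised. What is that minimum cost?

34

Comet, Delta, Echo together cover every item (Comet ∪ Delta ∪ Echo = {upper, park, east, south, north, outer, hill}); total cost 14 + 11 + 9 = 34.
No covering selection has total cost below 34.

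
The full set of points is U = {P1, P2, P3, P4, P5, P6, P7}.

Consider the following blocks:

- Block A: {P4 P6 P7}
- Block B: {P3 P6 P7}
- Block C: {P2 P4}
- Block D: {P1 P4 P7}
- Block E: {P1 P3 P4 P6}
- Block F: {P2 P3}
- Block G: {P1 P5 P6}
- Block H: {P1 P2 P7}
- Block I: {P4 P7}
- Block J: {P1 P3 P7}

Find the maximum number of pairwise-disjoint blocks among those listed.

F, G, I are pairwise disjoint (F={P2,P3}; G={P1,P5,P6}; I={P4,P7}).
Every remaining block overlaps one of these, and no 4 of the listed blocks are pairwise disjoint, so 3 is the maximum.

3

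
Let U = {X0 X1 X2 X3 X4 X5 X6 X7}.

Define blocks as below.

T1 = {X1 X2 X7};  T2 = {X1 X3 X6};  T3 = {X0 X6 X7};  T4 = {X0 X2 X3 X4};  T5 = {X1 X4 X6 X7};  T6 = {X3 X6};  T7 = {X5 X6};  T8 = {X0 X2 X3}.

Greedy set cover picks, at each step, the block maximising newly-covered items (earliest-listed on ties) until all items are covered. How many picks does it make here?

3

Greedy: pick T4 (covers 4 new) → pick T5 (covers 3 new) → pick T7 (covers 1 new). Total picks: 3.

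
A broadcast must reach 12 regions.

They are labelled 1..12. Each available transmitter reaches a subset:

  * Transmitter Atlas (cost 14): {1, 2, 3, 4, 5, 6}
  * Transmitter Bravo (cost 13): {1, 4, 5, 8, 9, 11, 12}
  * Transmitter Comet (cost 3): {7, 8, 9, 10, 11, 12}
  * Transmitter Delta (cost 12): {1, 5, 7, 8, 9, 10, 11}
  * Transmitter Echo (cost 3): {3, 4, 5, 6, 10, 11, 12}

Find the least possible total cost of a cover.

17

Atlas, Comet together cover every region (Atlas ∪ Comet = {1, 2, 3, 4, 5, 6, 7, 8, 9, 10, 11, 12}); total cost 14 + 3 = 17.
The greedy pick Echo, Comet, Atlas costs 20; no covering selection beats 17.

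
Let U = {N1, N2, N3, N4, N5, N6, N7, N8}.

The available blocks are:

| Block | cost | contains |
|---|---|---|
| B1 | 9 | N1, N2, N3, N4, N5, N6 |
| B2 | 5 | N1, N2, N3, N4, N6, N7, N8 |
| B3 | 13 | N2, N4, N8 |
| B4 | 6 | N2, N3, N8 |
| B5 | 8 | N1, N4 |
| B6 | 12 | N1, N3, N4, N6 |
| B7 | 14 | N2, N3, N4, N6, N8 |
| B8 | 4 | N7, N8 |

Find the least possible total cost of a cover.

13

B1, B8 together cover every point (B1 ∪ B8 = {N1, N2, N3, N4, N5, N6, N7, N8}); total cost 9 + 4 = 13.
The greedy pick B2, B1 costs 14; no covering selection beats 13.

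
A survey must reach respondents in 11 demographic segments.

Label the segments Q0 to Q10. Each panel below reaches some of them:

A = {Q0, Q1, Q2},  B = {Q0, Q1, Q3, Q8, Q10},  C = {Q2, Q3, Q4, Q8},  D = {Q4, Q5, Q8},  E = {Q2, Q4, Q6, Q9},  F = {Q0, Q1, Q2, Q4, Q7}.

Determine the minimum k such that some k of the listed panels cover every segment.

Take {B, D, E, F}. Their union is {Q0, Q1, Q2, Q3, Q4, Q5, Q6, Q7, Q8, Q9, Q10}, which is all 11 segments.
No 3 of the 6 panels cover everything (all 20 combinations miss at least one segment), so 4 is optimal.

4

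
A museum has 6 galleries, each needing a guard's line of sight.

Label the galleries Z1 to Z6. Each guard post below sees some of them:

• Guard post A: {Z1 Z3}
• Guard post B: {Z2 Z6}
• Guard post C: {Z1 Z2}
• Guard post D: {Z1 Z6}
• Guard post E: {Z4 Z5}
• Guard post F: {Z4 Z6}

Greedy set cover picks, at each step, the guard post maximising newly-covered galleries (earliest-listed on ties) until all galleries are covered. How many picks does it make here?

3

Greedy: pick A (covers 2 new) → pick B (covers 2 new) → pick E (covers 2 new). Total picks: 3.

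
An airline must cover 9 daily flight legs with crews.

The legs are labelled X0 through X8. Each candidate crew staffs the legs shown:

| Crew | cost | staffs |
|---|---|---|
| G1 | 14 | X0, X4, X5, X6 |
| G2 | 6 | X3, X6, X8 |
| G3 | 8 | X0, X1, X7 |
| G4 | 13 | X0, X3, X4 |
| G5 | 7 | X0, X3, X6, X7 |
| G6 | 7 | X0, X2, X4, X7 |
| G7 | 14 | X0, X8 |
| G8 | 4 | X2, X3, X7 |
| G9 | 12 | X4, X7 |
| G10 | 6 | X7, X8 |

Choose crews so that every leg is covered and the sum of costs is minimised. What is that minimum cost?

G1, G3, G8, G10 together cover every leg (G1 ∪ G3 ∪ G8 ∪ G10 = {X0, X1, X2, X3, X4, X5, X6, X7, X8}); total cost 14 + 8 + 4 + 6 = 32.
The greedy pick G8, G2, G6, G3, G1 costs 39; no covering selection beats 32.

32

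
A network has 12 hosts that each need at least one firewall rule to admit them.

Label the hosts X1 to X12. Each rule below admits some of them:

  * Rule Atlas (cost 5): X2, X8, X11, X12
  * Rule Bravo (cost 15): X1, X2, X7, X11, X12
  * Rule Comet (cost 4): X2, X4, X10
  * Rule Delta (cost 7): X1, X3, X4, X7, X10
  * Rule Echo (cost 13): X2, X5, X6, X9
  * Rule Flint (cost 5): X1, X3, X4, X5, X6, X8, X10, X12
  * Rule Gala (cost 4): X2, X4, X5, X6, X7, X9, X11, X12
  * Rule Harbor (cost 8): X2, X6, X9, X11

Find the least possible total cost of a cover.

9

Flint, Gala together cover every host (Flint ∪ Gala = {X1, X2, X3, X4, X5, X6, X7, X8, X9, X10, X11, X12}); total cost 5 + 4 = 9.
No covering selection has total cost below 9.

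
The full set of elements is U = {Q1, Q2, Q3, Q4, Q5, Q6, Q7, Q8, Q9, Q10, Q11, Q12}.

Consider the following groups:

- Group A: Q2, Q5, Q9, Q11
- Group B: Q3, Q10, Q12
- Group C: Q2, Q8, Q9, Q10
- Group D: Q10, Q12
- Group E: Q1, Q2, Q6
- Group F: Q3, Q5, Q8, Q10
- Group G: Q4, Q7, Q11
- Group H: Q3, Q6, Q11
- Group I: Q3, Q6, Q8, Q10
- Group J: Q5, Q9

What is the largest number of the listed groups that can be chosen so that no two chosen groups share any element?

D, E, G, J are pairwise disjoint (D={Q10,Q12}; E={Q1,Q2,Q6}; G={Q4,Q7,Q11}; J={Q5,Q9}).
Every remaining group overlaps one of these, and no 5 of the listed groups are pairwise disjoint, so 4 is the maximum.

4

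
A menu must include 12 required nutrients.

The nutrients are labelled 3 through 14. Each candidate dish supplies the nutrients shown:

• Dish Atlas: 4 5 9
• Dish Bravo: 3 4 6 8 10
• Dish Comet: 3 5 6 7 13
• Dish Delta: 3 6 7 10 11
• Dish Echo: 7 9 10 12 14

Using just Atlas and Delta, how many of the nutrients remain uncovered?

Union of Atlas, Delta = {3, 4, 5, 6, 7, 9, 10, 11}.
Not covered: 8, 12, 13, 14 — 4 nutrients.

4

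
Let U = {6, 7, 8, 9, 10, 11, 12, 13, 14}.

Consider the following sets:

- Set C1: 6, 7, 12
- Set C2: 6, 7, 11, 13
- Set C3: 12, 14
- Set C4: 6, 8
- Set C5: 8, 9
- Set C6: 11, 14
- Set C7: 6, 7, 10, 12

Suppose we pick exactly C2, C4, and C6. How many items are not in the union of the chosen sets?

3

Union of C2, C4, C6 = {6, 7, 8, 11, 13, 14}.
Not covered: 9, 10, 12 — 3 items.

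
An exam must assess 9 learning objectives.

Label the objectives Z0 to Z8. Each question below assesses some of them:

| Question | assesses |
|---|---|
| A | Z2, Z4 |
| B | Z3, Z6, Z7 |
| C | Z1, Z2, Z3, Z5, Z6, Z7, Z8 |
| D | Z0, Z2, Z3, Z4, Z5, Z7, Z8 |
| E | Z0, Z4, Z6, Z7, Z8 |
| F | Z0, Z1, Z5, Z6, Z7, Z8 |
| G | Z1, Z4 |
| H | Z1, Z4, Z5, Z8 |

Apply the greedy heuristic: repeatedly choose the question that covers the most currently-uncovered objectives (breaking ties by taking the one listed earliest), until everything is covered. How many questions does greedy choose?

Greedy: pick C (covers 7 new) → pick D (covers 2 new). Total picks: 2.

2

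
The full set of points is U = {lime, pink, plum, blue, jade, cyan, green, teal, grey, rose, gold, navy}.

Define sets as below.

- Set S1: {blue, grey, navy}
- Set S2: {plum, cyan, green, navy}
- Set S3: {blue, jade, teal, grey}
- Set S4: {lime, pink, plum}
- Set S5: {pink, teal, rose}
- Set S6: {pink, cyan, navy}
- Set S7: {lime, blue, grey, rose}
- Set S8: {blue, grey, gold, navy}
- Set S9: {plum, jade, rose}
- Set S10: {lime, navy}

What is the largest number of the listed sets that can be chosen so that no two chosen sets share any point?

2

S3, S10 are pairwise disjoint (S3={blue,jade,teal,grey}; S10={lime,navy}).
Every remaining set overlaps one of these, and no 3 of the listed sets are pairwise disjoint, so 2 is the maximum.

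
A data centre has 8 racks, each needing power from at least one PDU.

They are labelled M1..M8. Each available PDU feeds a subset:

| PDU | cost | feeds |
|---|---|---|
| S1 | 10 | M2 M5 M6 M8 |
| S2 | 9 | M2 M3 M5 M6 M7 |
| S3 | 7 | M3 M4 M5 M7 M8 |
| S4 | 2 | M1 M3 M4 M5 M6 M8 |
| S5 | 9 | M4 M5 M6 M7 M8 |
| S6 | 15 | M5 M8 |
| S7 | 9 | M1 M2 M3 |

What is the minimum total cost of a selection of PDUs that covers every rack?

11

S2, S4 together cover every rack (S2 ∪ S4 = {M1, M2, M3, M4, M5, M6, M7, M8}); total cost 9 + 2 = 11.
No covering selection has total cost below 11.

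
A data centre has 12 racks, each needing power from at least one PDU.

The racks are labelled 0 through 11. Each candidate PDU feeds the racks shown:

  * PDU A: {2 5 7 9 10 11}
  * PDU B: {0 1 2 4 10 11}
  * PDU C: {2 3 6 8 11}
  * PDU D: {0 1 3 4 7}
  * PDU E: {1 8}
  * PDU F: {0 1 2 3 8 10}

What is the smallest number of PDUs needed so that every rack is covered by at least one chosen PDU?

3

A and C and D together: A ∪ C ∪ D = {0, 1, 2, 3, 4, 5, 6, 7, 8, 9, 10, 11} — every rack is covered.
Only A contains 5, so A is forced; the remaining 6 racks need at least 2 more PDUs (each remaining PDU adds at most 4) — so at least 3 PDUs are needed, and 3 is optimal.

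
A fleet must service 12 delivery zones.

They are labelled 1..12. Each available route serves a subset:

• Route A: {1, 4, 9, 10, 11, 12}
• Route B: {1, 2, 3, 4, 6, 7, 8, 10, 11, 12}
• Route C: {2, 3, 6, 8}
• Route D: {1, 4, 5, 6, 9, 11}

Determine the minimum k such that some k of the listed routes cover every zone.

Take {B, D}. Their union is {1, 2, 3, 4, 5, 6, 7, 8, 9, 10, 11, 12}, which is all 12 zones.
No single route has all 12 zones (the largest, B, has 10), so 2 is optimal.

2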